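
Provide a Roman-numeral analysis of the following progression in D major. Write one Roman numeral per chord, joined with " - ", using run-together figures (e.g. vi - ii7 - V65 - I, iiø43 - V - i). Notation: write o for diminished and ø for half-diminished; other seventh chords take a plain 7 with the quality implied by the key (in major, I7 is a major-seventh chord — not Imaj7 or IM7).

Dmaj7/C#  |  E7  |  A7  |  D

I42 - V7/V - V7 - I

Dmaj7/C#: root D is the tonic; major seventh chord there is I42.
E7: chromatic; E is V of V, so V7/V.
A7: dominant seventh chord on A = scale degree 5 → V7.
D: major triad on D = scale degree 1 → I.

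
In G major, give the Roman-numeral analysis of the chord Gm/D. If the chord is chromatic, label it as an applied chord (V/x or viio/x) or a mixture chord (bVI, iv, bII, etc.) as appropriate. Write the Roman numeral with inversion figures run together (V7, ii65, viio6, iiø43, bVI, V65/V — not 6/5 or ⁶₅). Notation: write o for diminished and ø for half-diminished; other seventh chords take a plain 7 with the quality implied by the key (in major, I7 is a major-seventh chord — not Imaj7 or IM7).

The pitches G-Bb-D form a minor triad rooted on G.
G is the first degree of G major. This is the minor tonic, borrowed from the parallel minor.
With D in the bass the chord is in second inversion, so the figured bass is 64.

i64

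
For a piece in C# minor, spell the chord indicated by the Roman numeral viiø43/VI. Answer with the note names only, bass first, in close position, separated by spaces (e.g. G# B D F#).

The slash marks an applied leading-tone chord: viio of VI. In C# minor, VI is A, so the leading tone to it is G#, a half step below.
Building a half-diminished seventh chord on G# gives G#-B-D-F#.
With the 43 figure the chord is in second inversion; from the bass D upward in close position it reads D-F#-G#-B.

D F# G# B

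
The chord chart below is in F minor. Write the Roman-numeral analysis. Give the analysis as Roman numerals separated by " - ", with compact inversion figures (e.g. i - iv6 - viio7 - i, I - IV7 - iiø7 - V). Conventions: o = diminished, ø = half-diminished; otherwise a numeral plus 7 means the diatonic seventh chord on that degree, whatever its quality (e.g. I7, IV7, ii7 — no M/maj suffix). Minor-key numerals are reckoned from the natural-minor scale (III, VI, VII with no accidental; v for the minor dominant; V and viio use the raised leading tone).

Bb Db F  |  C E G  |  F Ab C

Bb-Db-F: root Bb is the subdominant; minor triad there is iv.
C-E-G: root C is the dominant; major triad there is V.
F-Ab-C has root F, degree 1 in F minor, so i.

iv - V - i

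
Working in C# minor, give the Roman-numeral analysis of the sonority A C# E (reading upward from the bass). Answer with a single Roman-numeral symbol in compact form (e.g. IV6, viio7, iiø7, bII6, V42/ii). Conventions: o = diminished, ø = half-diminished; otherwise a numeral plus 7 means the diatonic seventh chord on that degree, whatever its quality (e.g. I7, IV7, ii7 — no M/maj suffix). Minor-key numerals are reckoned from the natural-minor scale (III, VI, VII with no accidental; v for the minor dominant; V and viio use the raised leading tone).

VI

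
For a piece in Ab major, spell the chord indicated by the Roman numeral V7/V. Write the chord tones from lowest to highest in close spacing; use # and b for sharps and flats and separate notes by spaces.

V7/V is a secondary dominant — the dominant seventh of V. V in Ab major is Eb, so the applied chord's root is Bb, a perfect fifth above.
Building a dominant seventh chord on Bb gives Bb-D-F-Ab.

Bb D F Ab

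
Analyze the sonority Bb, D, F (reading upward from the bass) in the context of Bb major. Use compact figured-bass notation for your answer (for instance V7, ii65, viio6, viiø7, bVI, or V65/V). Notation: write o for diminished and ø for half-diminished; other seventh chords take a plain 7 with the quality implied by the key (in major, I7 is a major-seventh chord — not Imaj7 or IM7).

I

The pitches Bb-D-F form a major triad rooted on Bb.
Bb is scale degree 1 in Bb major, and a major triad on that degree is written I.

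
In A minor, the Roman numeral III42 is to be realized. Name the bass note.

III in A minor has root C; the chord is C-E-G-B.
The figure 42 means third inversion — the seventh is in the bass.

B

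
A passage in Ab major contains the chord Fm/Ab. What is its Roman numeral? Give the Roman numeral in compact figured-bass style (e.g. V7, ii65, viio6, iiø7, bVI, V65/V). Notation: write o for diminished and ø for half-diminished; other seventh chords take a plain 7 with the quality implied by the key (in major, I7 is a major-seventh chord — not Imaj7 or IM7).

Stacked in thirds the chord is F-Ab-C: a minor triad on F.
In Ab major, F is the submediant; the diatonic minor triad there is vi.
With Ab in the bass the chord is in first inversion, so the figured bass is 6.

vi6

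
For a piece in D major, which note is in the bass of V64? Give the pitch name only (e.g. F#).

V in D major has root A; the chord is A-C#-E.
The figure 64 means second inversion — the fifth is in the bass.

E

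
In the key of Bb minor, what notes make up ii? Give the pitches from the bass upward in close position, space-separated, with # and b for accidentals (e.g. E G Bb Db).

Scale degree 2 in Bb minor is C; here the chord built on it is altered to a minor triad. ii is the minor supertonic, borrowed from the parallel major (the Dorian ii).
So the chord is C-Eb-G.

C Eb G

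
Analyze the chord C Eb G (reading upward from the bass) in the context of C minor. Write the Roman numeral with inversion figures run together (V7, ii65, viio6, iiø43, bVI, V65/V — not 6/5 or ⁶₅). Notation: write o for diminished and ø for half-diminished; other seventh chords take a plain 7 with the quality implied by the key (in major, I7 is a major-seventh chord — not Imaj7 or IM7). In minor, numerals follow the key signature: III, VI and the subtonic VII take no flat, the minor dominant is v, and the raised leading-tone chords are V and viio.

Stacked in thirds the chord is C-Eb-G: a minor triad on C.
In C minor, C is the tonic; the diatonic minor triad there is i.

i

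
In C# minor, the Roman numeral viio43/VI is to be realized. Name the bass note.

The applied chord viio43/VI is rooted on G#: G#-B-D-F.
The figure 43 means second inversion — the fifth is in the bass.

D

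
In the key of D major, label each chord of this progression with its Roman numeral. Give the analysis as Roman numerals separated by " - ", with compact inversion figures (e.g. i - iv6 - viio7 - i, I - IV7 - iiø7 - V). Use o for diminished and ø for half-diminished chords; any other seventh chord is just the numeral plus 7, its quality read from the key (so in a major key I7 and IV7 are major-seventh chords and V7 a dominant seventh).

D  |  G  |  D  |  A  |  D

D has root D, degree 1 in D major, so I.
G: root G is the subdominant; major triad there is IV.
D has root D, degree 1 in D major, so I.
A: major triad on A = scale degree 5 → V.
D has root D, degree 1 in D major, so I.

I - IV - I - V - I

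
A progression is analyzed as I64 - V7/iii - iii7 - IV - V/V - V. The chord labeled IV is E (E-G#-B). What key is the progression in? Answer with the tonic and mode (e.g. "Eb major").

B major

IV is given as E-G#-B — a major triad with root E.
IV on E implies E is the subdominant; that puts the tonic at B, and the uppercase numeral fits major mode.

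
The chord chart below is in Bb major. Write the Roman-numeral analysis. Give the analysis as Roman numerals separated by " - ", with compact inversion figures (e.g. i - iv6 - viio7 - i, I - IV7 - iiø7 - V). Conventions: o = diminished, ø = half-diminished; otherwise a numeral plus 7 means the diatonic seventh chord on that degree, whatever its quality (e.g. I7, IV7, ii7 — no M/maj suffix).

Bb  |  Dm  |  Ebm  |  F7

I - iii - iv - V7

Bb: major triad on Bb = scale degree 1 → I.
Dm has root D, degree 3 in Bb major, so iii.
Ebm: Eb with this quality isn't in the key; it's iv, borrowed from the parallel minor.
F7: root F is the dominant; dominant seventh chord there is V7.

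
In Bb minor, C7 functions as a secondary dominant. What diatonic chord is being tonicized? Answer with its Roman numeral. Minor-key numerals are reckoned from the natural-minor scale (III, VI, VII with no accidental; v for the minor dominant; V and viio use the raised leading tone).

V

The chord is a dominant seventh chord on C.
A dominant resolves down a perfect fifth: C → F. In Bb minor, F is scale degree 5, i.e. V.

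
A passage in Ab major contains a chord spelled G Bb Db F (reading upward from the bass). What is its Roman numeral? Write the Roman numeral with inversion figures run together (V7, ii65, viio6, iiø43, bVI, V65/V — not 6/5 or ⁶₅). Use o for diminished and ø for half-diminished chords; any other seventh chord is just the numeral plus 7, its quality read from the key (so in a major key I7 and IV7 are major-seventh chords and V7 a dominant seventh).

viiø7

Stacked in thirds the chord is G-Bb-Db-F: a half-diminished seventh chord on G.
G is scale degree 7 in Ab major, and a half-diminished seventh chord on that degree is written viiø7.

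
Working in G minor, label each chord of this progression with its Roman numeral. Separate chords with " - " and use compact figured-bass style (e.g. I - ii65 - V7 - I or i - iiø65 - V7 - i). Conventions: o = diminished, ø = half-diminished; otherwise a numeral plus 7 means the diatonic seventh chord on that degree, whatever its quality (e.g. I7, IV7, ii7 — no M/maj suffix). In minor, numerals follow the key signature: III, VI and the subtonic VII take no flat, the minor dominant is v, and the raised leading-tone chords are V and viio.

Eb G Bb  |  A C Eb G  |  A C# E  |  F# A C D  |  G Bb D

Eb-G-Bb has root Eb, degree 6 in G minor, so VI.
A-C-Eb-G has root A, degree 2 in G minor, so iiø7.
A-C#-E: chromatic; A is V of V, so V/V.
F#-A-C-D: root D is the dominant; dominant seventh chord there is V65.
G-Bb-D: minor triad on G = scale degree 1 → i.

VI - iiø7 - V/V - V65 - i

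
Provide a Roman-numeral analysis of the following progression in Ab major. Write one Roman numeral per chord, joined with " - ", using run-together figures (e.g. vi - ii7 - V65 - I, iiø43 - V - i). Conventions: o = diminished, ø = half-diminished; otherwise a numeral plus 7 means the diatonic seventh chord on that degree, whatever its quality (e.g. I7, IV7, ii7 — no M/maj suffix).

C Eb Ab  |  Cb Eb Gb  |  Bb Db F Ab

C-Eb-Ab: major triad on Ab = scale degree 1 → I6.
Cb-Eb-Gb is non-diatonic — bIII, a mixture chord from Ab minor.
Bb-Db-F-Ab: minor seventh chord on Bb = scale degree 2 → ii7.

I6 - bIII - ii7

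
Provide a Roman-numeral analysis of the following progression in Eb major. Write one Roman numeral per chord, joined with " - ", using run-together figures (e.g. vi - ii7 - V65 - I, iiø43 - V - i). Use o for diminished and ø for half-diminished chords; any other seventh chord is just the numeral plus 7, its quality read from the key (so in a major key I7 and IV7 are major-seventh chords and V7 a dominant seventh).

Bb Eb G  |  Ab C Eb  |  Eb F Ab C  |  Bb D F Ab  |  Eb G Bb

I64 - IV - ii42 - V7 - I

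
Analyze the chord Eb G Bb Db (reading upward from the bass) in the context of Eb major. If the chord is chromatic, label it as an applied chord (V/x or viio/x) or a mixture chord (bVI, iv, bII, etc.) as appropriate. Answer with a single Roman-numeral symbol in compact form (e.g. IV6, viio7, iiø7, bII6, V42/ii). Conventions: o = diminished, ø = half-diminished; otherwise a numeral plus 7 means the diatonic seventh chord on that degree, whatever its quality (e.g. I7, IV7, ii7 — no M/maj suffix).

V7/IV

Stacked in thirds the chord is Eb-G-Bb-Db: a dominant seventh chord on Eb.
Eb is not a diatonic chord root with this quality in Eb major, but it lies a perfect fifth above Ab (IV), so the chord functions as an applied dominant of IV.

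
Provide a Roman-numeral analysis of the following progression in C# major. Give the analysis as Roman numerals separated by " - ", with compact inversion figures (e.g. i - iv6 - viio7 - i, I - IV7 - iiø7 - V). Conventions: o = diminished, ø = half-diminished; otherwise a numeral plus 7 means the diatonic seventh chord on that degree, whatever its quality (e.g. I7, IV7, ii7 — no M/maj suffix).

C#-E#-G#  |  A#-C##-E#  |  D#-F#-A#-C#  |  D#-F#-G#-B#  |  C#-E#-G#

C#-E#-G#: root C# is the tonic; major triad there is I.
A#-C##-E#: chromatic; A# is V of ii, so V/ii.
D#-F#-A#-C#: minor seventh chord on D# = scale degree 2 → ii7.
D#-F#-G#-B#: root G# is the dominant; dominant seventh chord there is V43.
C#-E#-G#: root C# is the tonic; major triad there is I.

I - V/ii - ii7 - V43 - I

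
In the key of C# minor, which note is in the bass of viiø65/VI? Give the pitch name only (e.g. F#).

B

The applied chord viiø65/VI is rooted on G#: G#-B-D-F#.
The figure 65 means first inversion — the third is in the bass.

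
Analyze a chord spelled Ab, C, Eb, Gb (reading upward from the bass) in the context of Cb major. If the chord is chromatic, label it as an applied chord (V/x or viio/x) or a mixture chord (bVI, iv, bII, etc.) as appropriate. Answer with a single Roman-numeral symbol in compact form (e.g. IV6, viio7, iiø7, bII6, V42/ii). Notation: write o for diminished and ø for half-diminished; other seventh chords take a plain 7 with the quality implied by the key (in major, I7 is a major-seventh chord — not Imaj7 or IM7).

The pitches Ab-C-Eb-Gb form a dominant seventh chord rooted on Ab.
Ab is not a diatonic chord root with this quality in Cb major, but it lies a perfect fifth above Db (ii), so the chord functions as an applied dominant of ii.

V7/ii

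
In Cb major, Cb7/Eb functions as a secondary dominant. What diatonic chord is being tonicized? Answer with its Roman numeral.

IV

The chord is a dominant seventh chord on Cb.
A dominant resolves down a perfect fifth: Cb → Fb. In Cb major, Fb is scale degree 4, i.e. IV.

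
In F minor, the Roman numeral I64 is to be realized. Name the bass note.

C

I in F minor has root F; the chord is F-A-C.
The figure 64 means second inversion — the fifth is in the bass.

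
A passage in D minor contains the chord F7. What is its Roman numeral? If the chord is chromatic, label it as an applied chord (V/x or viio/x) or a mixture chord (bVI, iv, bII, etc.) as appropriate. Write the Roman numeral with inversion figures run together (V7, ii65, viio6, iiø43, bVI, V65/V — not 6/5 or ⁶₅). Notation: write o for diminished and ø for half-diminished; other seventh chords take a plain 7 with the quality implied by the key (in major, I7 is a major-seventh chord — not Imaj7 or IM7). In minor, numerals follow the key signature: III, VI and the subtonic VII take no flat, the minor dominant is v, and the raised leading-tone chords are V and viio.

V7/VI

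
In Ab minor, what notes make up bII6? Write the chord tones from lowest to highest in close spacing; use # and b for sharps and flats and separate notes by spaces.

Db Fb Bbb

bII6 is the Neapolitan sixth — a major triad on the lowered second degree, here in its customary first inversion. In Ab minor that root is Bbb.
So the chord is Bbb-Db-Fb, a major triad.
With the 6 figure the chord is in first inversion; from the bass Db upward in close position it reads Db-Fb-Bbb.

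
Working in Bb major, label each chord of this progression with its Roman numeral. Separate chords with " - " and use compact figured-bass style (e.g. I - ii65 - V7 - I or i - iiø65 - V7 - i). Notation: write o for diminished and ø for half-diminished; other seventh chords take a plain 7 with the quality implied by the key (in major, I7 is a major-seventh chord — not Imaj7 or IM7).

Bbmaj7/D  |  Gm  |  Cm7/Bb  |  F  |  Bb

I65 - vi - ii42 - V - I

Bbmaj7/D has root Bb, degree 1 in Bb major, so I65.
Gm: root G is the submediant; minor triad there is vi.
Cm7/Bb: minor seventh chord on C = scale degree 2 → ii42.
F: root F is the dominant; major triad there is V.
Bb: major triad on Bb = scale degree 1 → I.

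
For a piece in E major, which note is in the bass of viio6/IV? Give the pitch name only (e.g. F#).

B

The applied chord viio6/IV is rooted on G#: G#-B-D.
The figure 6 means first inversion — the third is in the bass.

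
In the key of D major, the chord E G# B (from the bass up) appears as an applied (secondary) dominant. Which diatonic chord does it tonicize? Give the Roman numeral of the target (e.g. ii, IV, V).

V

The chord is a major triad on E.
A dominant resolves down a perfect fifth: E → A. In D major, A is scale degree 5, i.e. V.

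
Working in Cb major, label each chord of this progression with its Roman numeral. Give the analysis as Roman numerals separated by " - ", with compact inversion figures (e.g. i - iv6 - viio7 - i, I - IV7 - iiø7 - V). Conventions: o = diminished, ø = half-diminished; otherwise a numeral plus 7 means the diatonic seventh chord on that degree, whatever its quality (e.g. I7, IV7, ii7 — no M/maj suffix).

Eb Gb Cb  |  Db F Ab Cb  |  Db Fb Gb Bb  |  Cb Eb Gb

Eb-Gb-Cb has root Cb, degree 1 in Cb major, so I6.
Db-F-Ab-Cb is the secondary dominant of V (dominant seventh chord on Db): V7/V.
Db-Fb-Gb-Bb has root Gb, degree 5 in Cb major, so V43.
Cb-Eb-Gb has root Cb, degree 1 in Cb major, so I.

I6 - V7/V - V43 - I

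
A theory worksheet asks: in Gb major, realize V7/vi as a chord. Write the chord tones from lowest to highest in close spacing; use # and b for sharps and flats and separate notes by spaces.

V7/vi is a secondary dominant — the dominant seventh of vi. vi in Gb major is Eb, so the applied chord's root is Bb, a perfect fifth above.
Building a dominant seventh chord on Bb gives Bb-D-F-Ab.

Bb D F Ab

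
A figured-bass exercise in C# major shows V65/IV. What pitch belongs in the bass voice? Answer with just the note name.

The applied chord V65/IV is rooted on C#: C#-E#-G#-B.
The figure 65 means first inversion — the third is in the bass.

E#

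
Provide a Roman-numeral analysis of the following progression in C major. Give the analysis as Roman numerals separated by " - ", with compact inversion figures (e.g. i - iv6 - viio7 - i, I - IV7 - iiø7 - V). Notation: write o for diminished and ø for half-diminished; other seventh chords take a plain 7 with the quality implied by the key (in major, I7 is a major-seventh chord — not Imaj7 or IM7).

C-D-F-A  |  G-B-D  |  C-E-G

C-D-F-A has root D, degree 2 in C major, so ii42.
G-B-D has root G, degree 5 in C major, so V.
C-E-G: major triad on C = scale degree 1 → I.

ii42 - V - I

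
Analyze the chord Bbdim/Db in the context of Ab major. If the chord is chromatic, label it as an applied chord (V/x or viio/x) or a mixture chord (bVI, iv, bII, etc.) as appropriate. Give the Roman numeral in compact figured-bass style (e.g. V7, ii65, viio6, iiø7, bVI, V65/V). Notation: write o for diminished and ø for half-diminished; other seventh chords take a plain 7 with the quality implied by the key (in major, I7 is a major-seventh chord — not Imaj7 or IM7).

The pitches Bb-Db-Fb form a diminished triad rooted on Bb.
Bb is the second degree of Ab major. This is the diminished supertonic triad, borrowed from the parallel minor.
With Db in the bass the chord is in first inversion, so the figured bass is 6.

iio6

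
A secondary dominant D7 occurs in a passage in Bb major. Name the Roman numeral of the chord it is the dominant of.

vi

The chord is a dominant seventh chord on D.
A dominant resolves down a perfect fifth: D → G. In Bb major, G is scale degree 6, i.e. vi.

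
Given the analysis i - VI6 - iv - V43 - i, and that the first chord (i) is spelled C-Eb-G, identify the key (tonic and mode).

C minor

i is given as C-Eb-G — a minor triad with root C.
If C is scale degree 1 and the mode makes that degree carry a minor triad, the tonic is C and the mode is minor.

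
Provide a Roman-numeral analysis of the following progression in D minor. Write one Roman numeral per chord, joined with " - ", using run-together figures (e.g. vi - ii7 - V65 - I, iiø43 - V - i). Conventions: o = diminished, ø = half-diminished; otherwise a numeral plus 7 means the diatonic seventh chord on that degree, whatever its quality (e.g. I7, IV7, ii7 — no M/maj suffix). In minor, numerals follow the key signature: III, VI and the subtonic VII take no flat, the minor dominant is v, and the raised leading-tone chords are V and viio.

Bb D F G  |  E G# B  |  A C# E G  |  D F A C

Bb-D-F-G: minor seventh chord on G = scale degree 4 → iv65.
E-G#-B is the secondary dominant of V (major triad on E): V/V.
A-C#-E-G: root A is the dominant; dominant seventh chord there is V7.
D-F-A-C: minor seventh chord on D = scale degree 1 → i7.

iv65 - V/V - V7 - i7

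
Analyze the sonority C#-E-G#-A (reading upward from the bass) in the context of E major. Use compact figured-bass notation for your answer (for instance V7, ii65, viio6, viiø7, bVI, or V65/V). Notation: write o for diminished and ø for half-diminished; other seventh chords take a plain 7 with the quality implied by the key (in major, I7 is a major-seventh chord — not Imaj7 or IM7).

IV65

The pitches A-C#-E-G# form a major seventh chord rooted on A.
A is scale degree 4 in E major, and a major seventh chord on that degree is written IV7.
With C# in the bass the chord is in first inversion, so the figured bass is 65.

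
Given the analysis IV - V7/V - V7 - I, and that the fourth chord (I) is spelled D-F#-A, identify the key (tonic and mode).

I is given as D-F#-A — a major triad with root D.
If D is scale degree 1 and the mode makes that degree carry a major triad, the tonic is D and the mode is major.

D major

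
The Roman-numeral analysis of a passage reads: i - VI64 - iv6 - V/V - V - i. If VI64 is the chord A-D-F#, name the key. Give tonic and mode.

F# minor

The anchor chord is a major triad on D, labeled VI64.
VI64 on D implies D is the submediant; that puts the tonic at F#, and the uppercase numeral fits minor mode.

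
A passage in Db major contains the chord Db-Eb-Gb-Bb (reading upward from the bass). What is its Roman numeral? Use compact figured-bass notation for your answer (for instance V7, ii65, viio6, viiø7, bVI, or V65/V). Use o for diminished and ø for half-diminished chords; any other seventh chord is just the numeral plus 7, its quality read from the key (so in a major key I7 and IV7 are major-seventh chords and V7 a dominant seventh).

ii42

The pitches Eb-Gb-Bb-Db form a minor seventh chord rooted on Eb.
In Db major, Eb is the supertonic; the diatonic minor seventh chord there is ii7.
With Db in the bass the chord is in third inversion, so the figured bass is 42.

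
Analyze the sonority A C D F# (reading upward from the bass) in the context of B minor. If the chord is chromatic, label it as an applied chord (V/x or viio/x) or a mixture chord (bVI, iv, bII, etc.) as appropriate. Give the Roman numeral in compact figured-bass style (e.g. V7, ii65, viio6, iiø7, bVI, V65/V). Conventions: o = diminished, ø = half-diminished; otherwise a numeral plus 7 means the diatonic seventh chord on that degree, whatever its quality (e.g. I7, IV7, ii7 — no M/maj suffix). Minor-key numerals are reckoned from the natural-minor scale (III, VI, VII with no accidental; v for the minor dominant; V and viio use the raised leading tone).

V43/VI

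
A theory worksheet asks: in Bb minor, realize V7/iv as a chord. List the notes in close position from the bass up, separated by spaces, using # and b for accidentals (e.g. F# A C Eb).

Bb D F Ab

V7/iv is a secondary dominant — the dominant seventh of iv. iv in Bb minor is Eb, so the applied chord's root is Bb, a perfect fifth above.
Building a dominant seventh chord on Bb gives Bb-D-F-Ab.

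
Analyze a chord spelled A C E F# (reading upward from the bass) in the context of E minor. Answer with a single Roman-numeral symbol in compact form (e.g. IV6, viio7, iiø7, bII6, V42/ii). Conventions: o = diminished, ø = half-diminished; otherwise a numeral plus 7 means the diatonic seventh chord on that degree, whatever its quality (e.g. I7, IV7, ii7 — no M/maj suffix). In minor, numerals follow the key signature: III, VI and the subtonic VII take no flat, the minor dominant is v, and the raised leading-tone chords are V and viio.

Stacked in thirds the chord is F#-A-C-E: a half-diminished seventh chord on F#.
In E minor, F# is the supertonic; the diatonic half-diminished seventh chord there is iiø7.
With A in the bass the chord is in first inversion, so the figured bass is 65.

iiø65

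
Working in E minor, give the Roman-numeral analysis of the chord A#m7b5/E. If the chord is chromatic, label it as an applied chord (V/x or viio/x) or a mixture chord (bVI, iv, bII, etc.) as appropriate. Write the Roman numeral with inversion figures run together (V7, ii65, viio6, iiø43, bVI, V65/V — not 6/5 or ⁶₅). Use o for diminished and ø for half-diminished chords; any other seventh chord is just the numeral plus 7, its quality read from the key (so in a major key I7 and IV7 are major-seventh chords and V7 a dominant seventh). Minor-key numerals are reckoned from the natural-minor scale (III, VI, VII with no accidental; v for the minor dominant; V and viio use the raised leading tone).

viiø43/V

The pitches A#-C#-E-G# form a half-diminished seventh chord rooted on A#.
A# sits a half step below B (V in E minor); a diminished chord there is the applied leading-tone chord of V.
With E in the bass the chord is in second inversion, so the figured bass is 43.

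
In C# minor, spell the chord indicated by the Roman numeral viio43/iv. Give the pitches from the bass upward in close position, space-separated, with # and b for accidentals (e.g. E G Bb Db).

B D E# G#

The slash marks an applied leading-tone chord: viio of iv. In C# minor, iv is F#, so the leading tone to it is E#, a half step below.
Building a fully diminished seventh chord on E# gives E#-G#-B-D.
With the 43 figure the chord is in second inversion; from the bass B upward in close position it reads B-D-E#-G#.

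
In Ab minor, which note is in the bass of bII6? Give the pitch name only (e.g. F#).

Db

bII in Ab minor has root Bbb; the chord is Bbb-Db-Fb.
The figure 6 means first inversion — the third is in the bass.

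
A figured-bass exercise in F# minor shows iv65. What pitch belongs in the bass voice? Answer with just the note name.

iv in F# minor has root B; the chord is B-D-F#-A.
The figure 65 means first inversion — the third is in the bass.

D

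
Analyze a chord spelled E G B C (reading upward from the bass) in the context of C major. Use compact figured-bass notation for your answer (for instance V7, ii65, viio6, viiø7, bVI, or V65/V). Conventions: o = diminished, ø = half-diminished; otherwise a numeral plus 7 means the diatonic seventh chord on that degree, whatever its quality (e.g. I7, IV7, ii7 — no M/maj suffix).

I65

Stacked in thirds the chord is C-E-G-B: a major seventh chord on C.
C is scale degree 1 in C major, and a major seventh chord on that degree is written I7.
With E in the bass the chord is in first inversion, so the figured bass is 65.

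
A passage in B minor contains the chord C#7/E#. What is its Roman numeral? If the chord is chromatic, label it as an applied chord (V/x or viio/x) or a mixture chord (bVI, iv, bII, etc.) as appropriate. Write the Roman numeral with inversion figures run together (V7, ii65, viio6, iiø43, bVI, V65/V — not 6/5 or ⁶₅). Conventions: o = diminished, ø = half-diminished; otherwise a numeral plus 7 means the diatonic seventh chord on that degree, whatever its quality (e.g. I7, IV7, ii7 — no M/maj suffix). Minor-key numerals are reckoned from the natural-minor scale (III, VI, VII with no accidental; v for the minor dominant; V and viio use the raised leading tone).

V65/V

Stacked in thirds the chord is C#-E#-G#-B: a dominant seventh chord on C#.
C# is not a diatonic chord root with this quality in B minor, but it lies a perfect fifth above F# (V), so the chord functions as an applied dominant of V.
With E# in the bass the chord is in first inversion, so the figured bass is 65.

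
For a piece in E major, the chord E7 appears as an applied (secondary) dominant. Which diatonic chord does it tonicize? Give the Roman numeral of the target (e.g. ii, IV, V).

The chord is a dominant seventh chord on E.
A dominant resolves down a perfect fifth: E → A. In E major, A is scale degree 4, i.e. IV.

IV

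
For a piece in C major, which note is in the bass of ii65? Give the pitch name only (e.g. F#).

F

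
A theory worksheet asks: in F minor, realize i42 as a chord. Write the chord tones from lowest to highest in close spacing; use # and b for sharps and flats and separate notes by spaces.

In F minor, scale degree 1 is F, and the diatonic chord built there is a minor seventh chord.
Stacking thirds from F gives F-Ab-C-Eb.
The figured bass 42 indicates third inversion, placing the seventh (Eb) in the bass: Eb-F-Ab-C.

Eb F Ab C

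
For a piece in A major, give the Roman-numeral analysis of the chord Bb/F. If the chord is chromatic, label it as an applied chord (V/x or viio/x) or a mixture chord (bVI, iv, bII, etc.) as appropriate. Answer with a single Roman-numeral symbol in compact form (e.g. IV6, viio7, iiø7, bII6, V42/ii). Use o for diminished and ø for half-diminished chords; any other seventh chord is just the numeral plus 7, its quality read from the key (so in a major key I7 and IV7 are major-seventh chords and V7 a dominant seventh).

The pitches Bb-D-F form a major triad rooted on Bb.
Bb is the lowered second degree of A major (diatonic 2 would be B). This is the Neapolitan chord — a major triad on the lowered second degree.
With F in the bass the chord is in second inversion, so the figured bass is 64.

bII64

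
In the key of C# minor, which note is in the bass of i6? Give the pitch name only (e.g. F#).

E

i in C# minor has root C#; the chord is C#-E-G#.
The figure 6 means first inversion — the third is in the bass.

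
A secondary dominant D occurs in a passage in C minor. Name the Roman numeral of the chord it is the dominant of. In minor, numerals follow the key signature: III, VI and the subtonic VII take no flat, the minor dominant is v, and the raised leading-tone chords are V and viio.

V

The chord is a major triad on D.
A dominant resolves down a perfect fifth: D → G. In C minor, G is scale degree 5, i.e. V.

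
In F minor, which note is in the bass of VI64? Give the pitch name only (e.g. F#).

Ab

VI in F minor has root Db; the chord is Db-F-Ab.
The figure 64 means second inversion — the fifth is in the bass.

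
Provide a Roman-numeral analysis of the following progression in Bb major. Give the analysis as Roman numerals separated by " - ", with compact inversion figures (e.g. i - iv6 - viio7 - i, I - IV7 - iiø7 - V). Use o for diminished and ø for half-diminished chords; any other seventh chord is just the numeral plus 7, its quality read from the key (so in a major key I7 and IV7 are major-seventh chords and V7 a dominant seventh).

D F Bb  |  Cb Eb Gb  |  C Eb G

I6 - bII - ii

D-F-Bb: major triad on Bb = scale degree 1 → I6.
Cb-Eb-Gb: Cb with this quality isn't in the key; a major triad on b2 is the Neapolitan chord, bII.
C-Eb-G: minor triad on C = scale degree 2 → ii.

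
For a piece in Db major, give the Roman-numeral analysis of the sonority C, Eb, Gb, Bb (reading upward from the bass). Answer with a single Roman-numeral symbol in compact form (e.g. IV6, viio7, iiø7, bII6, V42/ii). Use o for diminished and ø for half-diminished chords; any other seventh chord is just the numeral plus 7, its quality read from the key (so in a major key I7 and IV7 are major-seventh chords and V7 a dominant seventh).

Stacked in thirds the chord is C-Eb-Gb-Bb: a half-diminished seventh chord on C.
In Db major, C is the leading tone; the diatonic half-diminished seventh chord there is viiø7.

viiø7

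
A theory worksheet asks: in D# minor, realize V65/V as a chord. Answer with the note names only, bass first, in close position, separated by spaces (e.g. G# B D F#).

G## B# D# E#

V65/V is a secondary dominant — the dominant seventh of V. V in D# minor is A#, so the applied chord's root is E#, a perfect fifth above.
Building a dominant seventh chord on E# gives E#-G##-B#-D#.
The figured bass 65 indicates first inversion, placing the third (G##) in the bass: G##-B#-D#-E#.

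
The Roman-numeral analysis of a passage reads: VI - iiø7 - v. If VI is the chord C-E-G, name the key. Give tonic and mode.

The chord C is a major triad rooted on C; its label is VI.
Counting down 5 scale steps from C places the tonic on E; a major triad on degree 6 is diatonic only in minor.

E minor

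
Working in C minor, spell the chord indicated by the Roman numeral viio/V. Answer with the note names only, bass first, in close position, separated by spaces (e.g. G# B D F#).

F# A C

The slash marks an applied leading-tone chord: viio of V. In C minor, V is G, so the leading tone to it is F#, a half step below.
Building a diminished triad on F# gives F#-A-C.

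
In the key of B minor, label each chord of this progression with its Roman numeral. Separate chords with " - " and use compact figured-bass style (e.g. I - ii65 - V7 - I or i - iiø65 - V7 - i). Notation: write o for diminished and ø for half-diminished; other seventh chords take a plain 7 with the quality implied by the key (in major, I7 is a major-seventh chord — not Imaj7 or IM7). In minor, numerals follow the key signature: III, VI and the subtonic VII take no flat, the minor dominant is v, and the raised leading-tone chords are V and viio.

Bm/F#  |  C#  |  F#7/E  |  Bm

i64 - V/V - V42 - i

Bm/F#: minor triad on B = scale degree 1 → i64.
C#: chromatic; C# is V of V, so V/V.
F#7/E has root F#, degree 5 in B minor, so V42.
Bm: minor triad on B = scale degree 1 → i.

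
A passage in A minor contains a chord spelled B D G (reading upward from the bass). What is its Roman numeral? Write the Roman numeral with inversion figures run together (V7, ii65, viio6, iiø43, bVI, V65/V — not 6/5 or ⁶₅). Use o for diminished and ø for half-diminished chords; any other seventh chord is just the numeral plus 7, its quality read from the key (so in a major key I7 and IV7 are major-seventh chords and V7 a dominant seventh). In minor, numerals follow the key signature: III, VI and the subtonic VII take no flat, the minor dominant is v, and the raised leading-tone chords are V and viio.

VII6

The pitches G-B-D form a major triad rooted on G.
In A minor, G is the subtonic; the diatonic major triad there is VII.
With B in the bass the chord is in first inversion, so the figured bass is 6.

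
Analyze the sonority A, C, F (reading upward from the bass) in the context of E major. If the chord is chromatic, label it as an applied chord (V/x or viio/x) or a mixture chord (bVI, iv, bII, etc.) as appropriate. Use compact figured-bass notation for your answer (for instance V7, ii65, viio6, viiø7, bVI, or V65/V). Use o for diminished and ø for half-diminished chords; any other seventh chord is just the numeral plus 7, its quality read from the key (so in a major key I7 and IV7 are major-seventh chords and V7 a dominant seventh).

The pitches F-A-C form a major triad rooted on F.
F is the lowered second degree of E major (diatonic 2 would be F#). This is the Neapolitan sixth — a major triad on the lowered second degree, here in its customary first inversion.
With A in the bass the chord is in first inversion, so the figured bass is 6.

bII6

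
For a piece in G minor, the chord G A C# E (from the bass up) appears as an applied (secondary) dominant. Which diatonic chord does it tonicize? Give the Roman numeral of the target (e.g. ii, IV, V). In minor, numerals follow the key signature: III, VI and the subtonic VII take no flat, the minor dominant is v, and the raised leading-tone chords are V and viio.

The chord is a dominant seventh chord on A.
A dominant resolves down a perfect fifth: A → D. In G minor, D is scale degree 5, i.e. V.

V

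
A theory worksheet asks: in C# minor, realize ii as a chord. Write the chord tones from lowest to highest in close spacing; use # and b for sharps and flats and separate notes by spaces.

ii is the minor supertonic, borrowed from the parallel major (the Dorian ii). In C# minor that root is D#.
So the chord is D#-F#-A#.

D# F# A#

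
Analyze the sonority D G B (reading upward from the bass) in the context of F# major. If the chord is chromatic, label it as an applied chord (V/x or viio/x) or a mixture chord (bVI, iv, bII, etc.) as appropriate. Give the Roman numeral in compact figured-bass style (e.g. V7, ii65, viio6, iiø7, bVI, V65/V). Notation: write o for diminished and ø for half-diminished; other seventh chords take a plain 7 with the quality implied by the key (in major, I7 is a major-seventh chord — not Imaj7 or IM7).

bII64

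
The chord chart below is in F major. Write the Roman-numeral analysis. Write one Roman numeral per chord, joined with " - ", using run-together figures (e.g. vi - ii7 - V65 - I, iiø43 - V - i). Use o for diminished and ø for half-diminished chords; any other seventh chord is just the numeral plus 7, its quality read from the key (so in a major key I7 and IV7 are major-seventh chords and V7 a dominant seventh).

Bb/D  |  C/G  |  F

IV6 - V64 - I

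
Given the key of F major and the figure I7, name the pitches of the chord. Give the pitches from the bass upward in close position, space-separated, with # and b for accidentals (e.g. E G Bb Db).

F A C E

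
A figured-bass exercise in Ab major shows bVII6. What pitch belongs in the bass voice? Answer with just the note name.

bVII in Ab major has root Gb; the chord is Gb-Bb-Db.
The figure 6 means first inversion — the third is in the bass.

Bb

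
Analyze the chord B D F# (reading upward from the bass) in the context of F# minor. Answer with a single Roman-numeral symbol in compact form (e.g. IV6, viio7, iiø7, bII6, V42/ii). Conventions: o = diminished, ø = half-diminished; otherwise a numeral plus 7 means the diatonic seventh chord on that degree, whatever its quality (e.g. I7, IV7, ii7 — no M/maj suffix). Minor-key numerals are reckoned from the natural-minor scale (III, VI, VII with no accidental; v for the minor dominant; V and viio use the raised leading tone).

Stacked in thirds the chord is B-D-F#: a minor triad on B.
B is scale degree 4 in F# minor, and a minor triad on that degree is written iv.

iv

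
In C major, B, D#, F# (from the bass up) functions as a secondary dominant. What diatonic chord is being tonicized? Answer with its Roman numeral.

iii

The chord is a major triad on B.
A dominant resolves down a perfect fifth: B → E. In C major, E is scale degree 3, i.e. iii.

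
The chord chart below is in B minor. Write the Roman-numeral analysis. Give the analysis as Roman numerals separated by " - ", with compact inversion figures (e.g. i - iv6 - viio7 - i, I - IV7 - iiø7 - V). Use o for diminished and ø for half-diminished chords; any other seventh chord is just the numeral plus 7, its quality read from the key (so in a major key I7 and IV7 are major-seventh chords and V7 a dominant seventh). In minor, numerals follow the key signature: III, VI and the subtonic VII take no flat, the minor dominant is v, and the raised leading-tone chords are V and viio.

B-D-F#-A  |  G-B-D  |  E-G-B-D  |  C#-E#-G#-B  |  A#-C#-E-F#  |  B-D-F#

i7 - VI - iv7 - V7/V - V65 - i

B-D-F#-A: minor seventh chord on B = scale degree 1 → i7.
G-B-D has root G, degree 6 in B minor, so VI.
E-G-B-D: minor seventh chord on E = scale degree 4 → iv7.
C#-E#-G#-B is the secondary dominant of V (dominant seventh chord on C#): V7/V.
A#-C#-E-F# has root F#, degree 5 in B minor, so V65.
B-D-F# has root B, degree 1 in B minor, so i.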